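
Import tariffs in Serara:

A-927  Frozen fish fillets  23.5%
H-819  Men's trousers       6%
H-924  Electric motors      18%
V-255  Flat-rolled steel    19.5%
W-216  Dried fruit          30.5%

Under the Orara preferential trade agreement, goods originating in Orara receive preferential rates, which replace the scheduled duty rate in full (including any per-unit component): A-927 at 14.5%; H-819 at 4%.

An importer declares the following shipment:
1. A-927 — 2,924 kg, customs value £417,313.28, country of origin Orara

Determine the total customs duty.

Line 1 (A-927, Orara, 2,924 kg, £417,313.28):
Base rate for A-927 is 23.5%.
Origin Orara qualifies under the Serara–Orara agreement and A-927 is covered: preferential rate 14.5% applies instead.
Duty = £417,313.28 × 14.5% = £60,510.43.

£60,510.43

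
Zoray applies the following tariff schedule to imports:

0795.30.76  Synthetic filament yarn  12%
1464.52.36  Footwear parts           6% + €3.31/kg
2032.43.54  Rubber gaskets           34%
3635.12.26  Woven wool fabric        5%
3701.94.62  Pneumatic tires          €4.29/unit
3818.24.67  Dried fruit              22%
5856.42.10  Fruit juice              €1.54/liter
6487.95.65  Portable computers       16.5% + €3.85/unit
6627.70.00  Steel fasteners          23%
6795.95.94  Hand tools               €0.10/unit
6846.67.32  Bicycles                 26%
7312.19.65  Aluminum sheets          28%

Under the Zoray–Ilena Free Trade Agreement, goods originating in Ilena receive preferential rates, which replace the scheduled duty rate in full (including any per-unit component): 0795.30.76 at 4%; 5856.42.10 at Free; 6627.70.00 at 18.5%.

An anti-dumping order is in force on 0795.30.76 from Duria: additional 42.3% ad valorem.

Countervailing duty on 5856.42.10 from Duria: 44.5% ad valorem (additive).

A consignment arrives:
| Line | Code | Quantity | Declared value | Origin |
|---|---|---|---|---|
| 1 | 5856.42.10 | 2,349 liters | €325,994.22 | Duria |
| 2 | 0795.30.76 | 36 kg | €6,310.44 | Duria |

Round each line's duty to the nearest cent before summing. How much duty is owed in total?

Line 1 (5856.42.10, Duria, 2,349 liters, €325,994.22):
Base rate for 5856.42.10 is €1.54/liter.
5856.42.10 has an FTA preferential rate, but origin Duria is not Ilena; base rate stands.
Additional duty on 5856.42.10 from Duria: +44.5% ad valorem. Applied ad valorem rate = 44.5%.
Duty = €325,994.22 × 44.5% + 2,349 × €1.54 = €148,684.89.
Line 2 (0795.30.76, Duria, 36 kg, €6,310.44):
Base rate for 0795.30.76 is 12%.
0795.30.76 has an FTA preferential rate, but origin Duria is not Ilena; base rate stands.
Additional duty on 0795.30.76 from Duria: +42.3%. Applied ad valorem rate: 12% + 42.3% = 54.3%.
Duty = €6,310.44 × 54.3% = €3,426.57.
Total = €148,684.89 + €3,426.57 = €152,111.46.

€152,111.46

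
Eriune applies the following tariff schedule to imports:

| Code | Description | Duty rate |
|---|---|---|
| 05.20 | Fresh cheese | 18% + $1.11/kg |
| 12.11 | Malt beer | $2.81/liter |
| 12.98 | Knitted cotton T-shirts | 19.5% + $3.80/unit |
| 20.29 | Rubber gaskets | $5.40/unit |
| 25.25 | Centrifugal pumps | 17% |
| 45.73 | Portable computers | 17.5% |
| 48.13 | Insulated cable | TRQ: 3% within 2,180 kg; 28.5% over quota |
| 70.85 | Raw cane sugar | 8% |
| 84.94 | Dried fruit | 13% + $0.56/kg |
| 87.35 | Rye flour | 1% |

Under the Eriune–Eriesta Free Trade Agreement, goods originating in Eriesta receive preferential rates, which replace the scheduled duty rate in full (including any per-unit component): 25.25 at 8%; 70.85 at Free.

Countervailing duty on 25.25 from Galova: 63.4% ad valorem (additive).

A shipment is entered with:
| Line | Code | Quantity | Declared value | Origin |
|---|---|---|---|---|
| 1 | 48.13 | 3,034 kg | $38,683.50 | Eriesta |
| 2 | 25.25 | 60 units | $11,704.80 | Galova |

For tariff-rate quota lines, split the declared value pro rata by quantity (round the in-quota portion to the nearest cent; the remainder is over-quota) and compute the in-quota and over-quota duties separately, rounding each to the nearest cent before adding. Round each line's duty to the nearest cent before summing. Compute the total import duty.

Line 1 (48.13, Eriesta, 3,034 kg, $38,683.50):
Code 48.13 is under a tariff-rate quota (threshold 2,180 kg). In-quota: 2,180 kg at 3%; over-quota: 854 kg at 28.5%.
Pro-rata value split: in-quota = $38,683.50 × 2,180/3,034 = $27,795.00; over-quota = $38,683.50 − $27,795.00 = $10,888.50.
In-quota duty = $27,795.00 × 3% = $833.85. Over-quota duty = $10,888.50 × 28.5% = $3,103.22.
Line duty = $833.85 + $3,103.22 = $3,937.07.
Line 2 (25.25, Galova, 60 units, $11,704.80):
Base rate for 25.25 is 17%.
25.25 has an FTA preferential rate, but origin Galova is not Eriesta; base rate stands.
Additional duty on 25.25 from Galova: +63.4%. Applied ad valorem rate: 17% + 63.4% = 80.4%.
Duty = $11,704.80 × 80.4% = $9,410.66.
Total = $3,937.07 + $9,410.66 = $13,347.73.

$13,347.73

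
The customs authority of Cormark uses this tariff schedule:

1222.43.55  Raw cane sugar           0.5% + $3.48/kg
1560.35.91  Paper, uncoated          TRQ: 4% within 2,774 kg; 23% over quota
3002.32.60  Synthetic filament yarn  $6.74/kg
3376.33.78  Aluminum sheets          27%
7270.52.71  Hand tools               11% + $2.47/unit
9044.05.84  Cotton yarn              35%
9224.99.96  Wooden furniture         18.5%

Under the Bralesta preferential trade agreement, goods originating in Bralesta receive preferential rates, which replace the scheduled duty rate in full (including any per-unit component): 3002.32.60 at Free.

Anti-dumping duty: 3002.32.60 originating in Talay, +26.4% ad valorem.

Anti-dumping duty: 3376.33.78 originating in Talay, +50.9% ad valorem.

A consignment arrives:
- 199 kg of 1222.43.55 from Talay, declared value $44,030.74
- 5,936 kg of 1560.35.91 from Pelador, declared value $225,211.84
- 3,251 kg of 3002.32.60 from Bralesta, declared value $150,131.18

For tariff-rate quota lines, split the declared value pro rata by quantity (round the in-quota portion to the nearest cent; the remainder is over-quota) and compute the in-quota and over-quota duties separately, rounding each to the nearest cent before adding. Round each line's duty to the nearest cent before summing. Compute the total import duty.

$32,714.73

Line 1 (1222.43.55, Talay, 199 kg, $44,030.74):
Base rate for 1222.43.55 is 0.5% + $3.48/kg.
Duty = $44,030.74 × 0.5% + 199 × $3.48 = $912.67.
Line 2 (1560.35.91, Pelador, 5,936 kg, $225,211.84):
Code 1560.35.91 is under a tariff-rate quota (threshold 2,774 kg). In-quota: 2,774 kg at 4%; over-quota: 3,162 kg at 23%.
Pro-rata value split: in-quota = $225,211.84 × 2,774/5,936 = $105,245.56; over-quota = $225,211.84 − $105,245.56 = $119,966.28.
In-quota duty = $105,245.56 × 4% = $4,209.82. Over-quota duty = $119,966.28 × 23% = $27,592.24.
Line duty = $4,209.82 + $27,592.24 = $31,802.06.
Line 3 (3002.32.60, Bralesta, 3,251 kg, $150,131.18):
Base rate for 3002.32.60 is $6.74/kg.
Origin Bralesta qualifies under the Cormark–Bralesta agreement and 3002.32.60 is covered: preferential rate Free applies instead.
The additional-duty order on 3002.32.60 targets Talay, not Bralesta; it does not apply.
Duty = $150,131.18 × 0% = $0.00.
Total = $912.67 + $31,802.06 + $0.00 = $32,714.73.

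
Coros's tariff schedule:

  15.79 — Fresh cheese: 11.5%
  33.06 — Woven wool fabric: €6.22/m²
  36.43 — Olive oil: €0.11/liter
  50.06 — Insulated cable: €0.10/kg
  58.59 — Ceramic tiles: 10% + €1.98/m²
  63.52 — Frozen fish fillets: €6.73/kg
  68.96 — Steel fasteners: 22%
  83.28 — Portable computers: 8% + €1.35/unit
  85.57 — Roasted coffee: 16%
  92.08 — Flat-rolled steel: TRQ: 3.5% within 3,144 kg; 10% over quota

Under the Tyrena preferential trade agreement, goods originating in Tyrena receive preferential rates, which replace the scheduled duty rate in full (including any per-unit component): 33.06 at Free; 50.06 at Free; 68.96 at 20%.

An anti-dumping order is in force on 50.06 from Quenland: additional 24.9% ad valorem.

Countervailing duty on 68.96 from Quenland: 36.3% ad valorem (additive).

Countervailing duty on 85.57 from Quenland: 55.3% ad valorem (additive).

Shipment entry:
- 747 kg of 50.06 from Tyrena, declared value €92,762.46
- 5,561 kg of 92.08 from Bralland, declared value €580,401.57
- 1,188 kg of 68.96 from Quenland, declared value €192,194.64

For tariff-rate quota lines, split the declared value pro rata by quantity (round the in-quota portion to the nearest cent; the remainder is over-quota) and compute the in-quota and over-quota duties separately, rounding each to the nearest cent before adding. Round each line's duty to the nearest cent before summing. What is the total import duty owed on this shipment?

€148,760.58

Line 1 (50.06, Tyrena, 747 kg, €92,762.46):
Base rate for 50.06 is €0.10/kg.
Origin Tyrena qualifies under the Coros–Tyrena agreement and 50.06 is covered: preferential rate Free applies instead.
The additional-duty order on 50.06 targets Quenland, not Tyrena; it does not apply.
Duty = €92,762.46 × 0% = €0.00.
Line 2 (92.08, Bralland, 5,561 kg, €580,401.57):
Code 92.08 is under a tariff-rate quota (threshold 3,144 kg). In-quota: 3,144 kg at 3.5%; over-quota: 2,417 kg at 10%.
Pro-rata value split: in-quota = €580,401.57 × 3,144/5,561 = €328,139.28; over-quota = €580,401.57 − €328,139.28 = €252,262.29.
In-quota duty = €328,139.28 × 3.5% = €11,484.87. Over-quota duty = €252,262.29 × 10% = €25,226.23.
Line duty = €11,484.87 + €25,226.23 = €36,711.10.
Line 3 (68.96, Quenland, 1,188 kg, €192,194.64):
Base rate for 68.96 is 22%.
68.96 has an FTA preferential rate, but origin Quenland is not Tyrena; base rate stands.
Additional duty on 68.96 from Quenland: +36.3%. Applied ad valorem rate: 22% + 36.3% = 58.3%.
Duty = €192,194.64 × 58.3% = €112,049.48.
Total = €0.00 + €36,711.10 + €112,049.48 = €148,760.58.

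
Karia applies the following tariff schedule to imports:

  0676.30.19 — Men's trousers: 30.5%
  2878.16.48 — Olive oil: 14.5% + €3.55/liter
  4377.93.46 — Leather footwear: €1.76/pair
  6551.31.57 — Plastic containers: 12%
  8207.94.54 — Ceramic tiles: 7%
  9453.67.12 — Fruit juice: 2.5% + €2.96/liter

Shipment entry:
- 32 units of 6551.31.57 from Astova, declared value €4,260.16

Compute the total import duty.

Line 1 (6551.31.57, Astova, 32 units, €4,260.16):
Base rate for 6551.31.57 is 12%.
Duty = €4,260.16 × 12% = €511.22.

€511.22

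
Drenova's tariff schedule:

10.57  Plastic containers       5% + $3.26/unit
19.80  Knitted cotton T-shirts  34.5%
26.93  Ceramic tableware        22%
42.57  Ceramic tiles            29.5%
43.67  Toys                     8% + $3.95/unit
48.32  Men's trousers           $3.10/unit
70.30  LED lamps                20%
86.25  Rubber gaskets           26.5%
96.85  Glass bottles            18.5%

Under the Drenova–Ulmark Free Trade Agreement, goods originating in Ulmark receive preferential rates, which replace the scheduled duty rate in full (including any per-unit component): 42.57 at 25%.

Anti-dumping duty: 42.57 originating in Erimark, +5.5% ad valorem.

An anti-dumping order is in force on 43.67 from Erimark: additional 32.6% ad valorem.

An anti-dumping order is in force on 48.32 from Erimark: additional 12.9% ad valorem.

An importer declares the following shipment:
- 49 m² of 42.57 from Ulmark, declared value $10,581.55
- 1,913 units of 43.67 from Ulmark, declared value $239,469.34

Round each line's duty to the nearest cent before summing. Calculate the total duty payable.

Line 1 (42.57, Ulmark, 49 m², $10,581.55):
Base rate for 42.57 is 29.5%.
Origin Ulmark qualifies under the Drenova–Ulmark agreement and 42.57 is covered: preferential rate 25% applies instead.
The additional-duty order on 42.57 targets Erimark, not Ulmark; it does not apply.
Duty = $10,581.55 × 25% = $2,645.39.
Line 2 (43.67, Ulmark, 1,913 units, $239,469.34):
Base rate for 43.67 is 8% + $3.95/unit.
Origin Ulmark is the FTA partner but 43.67 is not on the preference list; base rate stands.
The additional-duty order on 43.67 targets Erimark, not Ulmark; it does not apply.
Duty = $239,469.34 × 8% + 1,913 × $3.95 = $26,713.90.
Total = $2,645.39 + $26,713.90 = $29,359.29.

$29,359.29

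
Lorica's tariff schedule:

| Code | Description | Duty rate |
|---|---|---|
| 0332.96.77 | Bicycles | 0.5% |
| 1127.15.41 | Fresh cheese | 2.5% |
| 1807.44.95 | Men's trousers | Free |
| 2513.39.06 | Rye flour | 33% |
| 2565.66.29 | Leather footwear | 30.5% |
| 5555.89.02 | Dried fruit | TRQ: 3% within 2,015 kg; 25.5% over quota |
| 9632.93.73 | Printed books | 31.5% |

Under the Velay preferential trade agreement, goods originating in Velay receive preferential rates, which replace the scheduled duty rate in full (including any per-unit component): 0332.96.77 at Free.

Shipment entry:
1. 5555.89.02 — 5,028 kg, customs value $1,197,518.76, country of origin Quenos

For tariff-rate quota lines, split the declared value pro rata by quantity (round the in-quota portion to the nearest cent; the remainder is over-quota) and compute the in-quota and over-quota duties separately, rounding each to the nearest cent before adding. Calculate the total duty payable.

$197,386.96

Line 1 (5555.89.02, Quenos, 5,028 kg, $1,197,518.76):
Code 5555.89.02 is under a tariff-rate quota (threshold 2,015 kg). In-quota: 2,015 kg at 3%; over-quota: 3,013 kg at 25.5%.
Pro-rata value split: in-quota = $1,197,518.76 × 2,015/5,028 = $479,912.55; over-quota = $1,197,518.76 − $479,912.55 = $717,606.21.
In-quota duty = $479,912.55 × 3% = $14,397.38. Over-quota duty = $717,606.21 × 25.5% = $182,989.58.
Line duty = $14,397.38 + $182,989.58 = $197,386.96.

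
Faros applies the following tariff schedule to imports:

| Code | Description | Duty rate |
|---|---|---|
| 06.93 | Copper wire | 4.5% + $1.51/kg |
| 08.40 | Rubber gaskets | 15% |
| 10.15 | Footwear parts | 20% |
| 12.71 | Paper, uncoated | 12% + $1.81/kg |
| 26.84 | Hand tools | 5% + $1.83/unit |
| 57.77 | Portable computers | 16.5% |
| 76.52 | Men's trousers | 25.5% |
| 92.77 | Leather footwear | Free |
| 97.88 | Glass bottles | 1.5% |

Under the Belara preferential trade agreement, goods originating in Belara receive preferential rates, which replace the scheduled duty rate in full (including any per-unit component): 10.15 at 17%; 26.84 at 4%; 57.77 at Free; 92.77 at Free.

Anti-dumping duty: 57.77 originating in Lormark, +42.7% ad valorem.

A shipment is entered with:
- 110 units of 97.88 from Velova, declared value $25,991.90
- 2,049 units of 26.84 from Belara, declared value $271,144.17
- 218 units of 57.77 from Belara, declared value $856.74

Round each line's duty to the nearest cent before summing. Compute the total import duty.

Line 1 (97.88, Velova, 110 units, $25,991.90):
Base rate for 97.88 is 1.5%.
Duty = $25,991.90 × 1.5% = $389.88.
Line 2 (26.84, Belara, 2,049 units, $271,144.17):
Base rate for 26.84 is 5% + $1.83/unit.
Origin Belara qualifies under the Faros–Belara agreement and 26.84 is covered: preferential rate 4% applies instead.
Duty = $271,144.17 × 4% = $10,845.77.
Line 3 (57.77, Belara, 218 units, $856.74):
Base rate for 57.77 is 16.5%.
Origin Belara qualifies under the Faros–Belara agreement and 57.77 is covered: preferential rate Free applies instead.
The additional-duty order on 57.77 targets Lormark, not Belara; it does not apply.
Duty = $856.74 × 0% = $0.00.
Total = $389.88 + $10,845.77 + $0.00 = $11,235.65.

$11,235.65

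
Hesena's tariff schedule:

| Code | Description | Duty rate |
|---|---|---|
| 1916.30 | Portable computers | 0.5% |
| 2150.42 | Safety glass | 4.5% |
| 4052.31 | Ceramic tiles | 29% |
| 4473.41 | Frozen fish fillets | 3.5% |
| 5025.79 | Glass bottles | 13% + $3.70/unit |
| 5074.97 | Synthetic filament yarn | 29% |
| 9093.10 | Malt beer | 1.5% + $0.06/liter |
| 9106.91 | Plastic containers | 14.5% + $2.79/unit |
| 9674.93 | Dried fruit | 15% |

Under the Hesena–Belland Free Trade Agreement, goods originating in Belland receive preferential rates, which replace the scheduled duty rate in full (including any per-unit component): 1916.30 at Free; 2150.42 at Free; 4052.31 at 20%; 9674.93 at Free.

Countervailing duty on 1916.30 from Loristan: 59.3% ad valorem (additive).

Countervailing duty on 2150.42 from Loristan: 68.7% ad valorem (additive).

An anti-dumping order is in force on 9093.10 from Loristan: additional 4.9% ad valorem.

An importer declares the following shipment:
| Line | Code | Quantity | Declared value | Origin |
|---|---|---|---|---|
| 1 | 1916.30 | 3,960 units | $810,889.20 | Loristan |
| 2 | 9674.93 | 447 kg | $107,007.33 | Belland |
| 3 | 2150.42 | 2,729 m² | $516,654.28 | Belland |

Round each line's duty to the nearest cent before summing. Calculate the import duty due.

Line 1 (1916.30, Loristan, 3,960 units, $810,889.20):
Base rate for 1916.30 is 0.5%.
1916.30 has an FTA preferential rate, but origin Loristan is not Belland; base rate stands.
Additional duty on 1916.30 from Loristan: +59.3%. Applied ad valorem rate: 0.5% + 59.3% = 59.8%.
Duty = $810,889.20 × 59.8% = $484,911.74.
Line 2 (9674.93, Belland, 447 kg, $107,007.33):
Base rate for 9674.93 is 15%.
Origin Belland qualifies under the Hesena–Belland agreement and 9674.93 is covered: preferential rate Free applies instead.
Duty = $107,007.33 × 0% = $0.00.
Line 3 (2150.42, Belland, 2,729 m², $516,654.28):
Base rate for 2150.42 is 4.5%.
Origin Belland qualifies under the Hesena–Belland agreement and 2150.42 is covered: preferential rate Free applies instead.
The additional-duty order on 2150.42 targets Loristan, not Belland; it does not apply.
Duty = $516,654.28 × 0% = $0.00.
Total = $484,911.74 + $0.00 + $0.00 = $484,911.74.

$484,911.74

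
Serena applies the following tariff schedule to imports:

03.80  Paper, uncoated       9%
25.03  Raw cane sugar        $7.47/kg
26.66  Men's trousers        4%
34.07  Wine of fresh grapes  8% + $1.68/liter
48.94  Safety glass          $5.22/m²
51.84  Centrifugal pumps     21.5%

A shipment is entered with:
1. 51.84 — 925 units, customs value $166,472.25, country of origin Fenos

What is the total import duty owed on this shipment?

Line 1 (51.84, Fenos, 925 units, $166,472.25):
Base rate for 51.84 is 21.5%.
Duty = $166,472.25 × 21.5% = $35,791.53.

$35,791.53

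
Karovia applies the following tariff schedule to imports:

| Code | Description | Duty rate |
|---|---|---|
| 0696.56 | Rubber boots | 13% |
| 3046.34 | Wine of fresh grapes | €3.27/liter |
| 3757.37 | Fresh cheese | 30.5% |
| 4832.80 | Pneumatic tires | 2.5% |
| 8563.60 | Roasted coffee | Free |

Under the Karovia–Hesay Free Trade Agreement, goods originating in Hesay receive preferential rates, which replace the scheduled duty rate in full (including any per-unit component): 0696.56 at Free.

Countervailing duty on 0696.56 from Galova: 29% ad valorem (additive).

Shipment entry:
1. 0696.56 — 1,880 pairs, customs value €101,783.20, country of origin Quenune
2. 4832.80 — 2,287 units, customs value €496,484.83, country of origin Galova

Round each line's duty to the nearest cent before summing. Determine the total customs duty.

€25,643.94

Line 1 (0696.56, Quenune, 1,880 pairs, €101,783.20):
Base rate for 0696.56 is 13%.
0696.56 has an FTA preferential rate, but origin Quenune is not Hesay; base rate stands.
The additional-duty order on 0696.56 targets Galova, not Quenune; it does not apply.
Duty = €101,783.20 × 13% = €13,231.82.
Line 2 (4832.80, Galova, 2,287 units, €496,484.83):
Base rate for 4832.80 is 2.5%.
Duty = €496,484.83 × 2.5% = €12,412.12.
Total = €13,231.82 + €12,412.12 = €25,643.94.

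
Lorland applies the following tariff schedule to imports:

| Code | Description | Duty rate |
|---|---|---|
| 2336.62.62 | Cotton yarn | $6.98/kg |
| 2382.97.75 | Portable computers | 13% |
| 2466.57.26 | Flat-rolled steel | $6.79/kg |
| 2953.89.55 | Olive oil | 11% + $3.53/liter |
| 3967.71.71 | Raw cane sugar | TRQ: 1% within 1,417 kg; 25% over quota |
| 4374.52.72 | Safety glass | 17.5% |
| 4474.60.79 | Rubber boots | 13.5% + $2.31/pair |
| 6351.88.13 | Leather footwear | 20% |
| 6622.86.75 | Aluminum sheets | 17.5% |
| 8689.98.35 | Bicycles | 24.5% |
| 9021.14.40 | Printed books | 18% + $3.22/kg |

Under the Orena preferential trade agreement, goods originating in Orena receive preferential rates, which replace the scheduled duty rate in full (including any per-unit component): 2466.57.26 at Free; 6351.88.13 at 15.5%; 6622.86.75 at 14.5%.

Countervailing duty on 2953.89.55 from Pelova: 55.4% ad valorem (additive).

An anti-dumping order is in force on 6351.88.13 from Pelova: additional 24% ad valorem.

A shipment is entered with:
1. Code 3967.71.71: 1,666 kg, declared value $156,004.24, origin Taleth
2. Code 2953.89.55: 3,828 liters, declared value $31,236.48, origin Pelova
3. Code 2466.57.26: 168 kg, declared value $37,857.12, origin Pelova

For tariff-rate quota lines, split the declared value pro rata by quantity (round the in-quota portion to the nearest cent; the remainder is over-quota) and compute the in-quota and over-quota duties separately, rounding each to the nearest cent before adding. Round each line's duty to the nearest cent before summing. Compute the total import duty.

$42,550.55

Line 1 (3967.71.71, Taleth, 1,666 kg, $156,004.24):
Code 3967.71.71 is under a tariff-rate quota (threshold 1,417 kg). In-quota: 1,417 kg at 1%; over-quota: 249 kg at 25%.
Pro-rata value split: in-quota = $156,004.24 × 1,417/1,666 = $132,687.88; over-quota = $156,004.24 − $132,687.88 = $23,316.36.
In-quota duty = $132,687.88 × 1% = $1,326.88. Over-quota duty = $23,316.36 × 25% = $5,829.09.
Line duty = $1,326.88 + $5,829.09 = $7,155.97.
Line 2 (2953.89.55, Pelova, 3,828 liters, $31,236.48):
Base rate for 2953.89.55 is 11% + $3.53/liter.
Additional duty on 2953.89.55 from Pelova: +55.4%. Applied ad valorem rate: 11% + 55.4% = 66.4%.
Duty = $31,236.48 × 66.4% + 3,828 × $3.53 = $34,253.86.
Line 3 (2466.57.26, Pelova, 168 kg, $37,857.12):
Base rate for 2466.57.26 is $6.79/kg.
2466.57.26 has an FTA preferential rate, but origin Pelova is not Orena; base rate stands.
Duty = 168 × $6.79 = $1,140.72.
Total = $7,155.97 + $34,253.86 + $1,140.72 = $42,550.55.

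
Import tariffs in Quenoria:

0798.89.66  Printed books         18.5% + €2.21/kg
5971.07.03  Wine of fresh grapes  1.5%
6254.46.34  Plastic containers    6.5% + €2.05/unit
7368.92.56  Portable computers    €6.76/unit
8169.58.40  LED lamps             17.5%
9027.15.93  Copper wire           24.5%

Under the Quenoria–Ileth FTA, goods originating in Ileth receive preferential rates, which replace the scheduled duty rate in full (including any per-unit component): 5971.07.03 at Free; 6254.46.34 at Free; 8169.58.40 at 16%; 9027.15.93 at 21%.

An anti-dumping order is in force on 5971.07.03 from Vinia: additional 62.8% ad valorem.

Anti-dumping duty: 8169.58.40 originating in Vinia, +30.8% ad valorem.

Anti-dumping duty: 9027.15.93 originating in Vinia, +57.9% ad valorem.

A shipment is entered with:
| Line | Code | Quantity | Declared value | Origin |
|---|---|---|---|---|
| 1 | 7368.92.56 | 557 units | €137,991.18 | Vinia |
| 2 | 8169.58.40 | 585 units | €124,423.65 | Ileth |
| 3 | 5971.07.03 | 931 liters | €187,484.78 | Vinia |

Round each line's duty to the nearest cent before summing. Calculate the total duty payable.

Line 1 (7368.92.56, Vinia, 557 units, €137,991.18):
Base rate for 7368.92.56 is €6.76/unit.
Duty = 557 × €6.76 = €3,765.32.
Line 2 (8169.58.40, Ileth, 585 units, €124,423.65):
Base rate for 8169.58.40 is 17.5%.
Origin Ileth qualifies under the Quenoria–Ileth agreement and 8169.58.40 is covered: preferential rate 16% applies instead.
The additional-duty order on 8169.58.40 targets Vinia, not Ileth; it does not apply.
Duty = €124,423.65 × 16% = €19,907.78.
Line 3 (5971.07.03, Vinia, 931 liters, €187,484.78):
Base rate for 5971.07.03 is 1.5%.
5971.07.03 has an FTA preferential rate, but origin Vinia is not Ileth; base rate stands.
Additional duty on 5971.07.03 from Vinia: +62.8%. Applied ad valorem rate: 1.5% + 62.8% = 64.3%.
Duty = €187,484.78 × 64.3% = €120,552.71.
Total = €3,765.32 + €19,907.78 + €120,552.71 = €144,225.81.

€144,225.81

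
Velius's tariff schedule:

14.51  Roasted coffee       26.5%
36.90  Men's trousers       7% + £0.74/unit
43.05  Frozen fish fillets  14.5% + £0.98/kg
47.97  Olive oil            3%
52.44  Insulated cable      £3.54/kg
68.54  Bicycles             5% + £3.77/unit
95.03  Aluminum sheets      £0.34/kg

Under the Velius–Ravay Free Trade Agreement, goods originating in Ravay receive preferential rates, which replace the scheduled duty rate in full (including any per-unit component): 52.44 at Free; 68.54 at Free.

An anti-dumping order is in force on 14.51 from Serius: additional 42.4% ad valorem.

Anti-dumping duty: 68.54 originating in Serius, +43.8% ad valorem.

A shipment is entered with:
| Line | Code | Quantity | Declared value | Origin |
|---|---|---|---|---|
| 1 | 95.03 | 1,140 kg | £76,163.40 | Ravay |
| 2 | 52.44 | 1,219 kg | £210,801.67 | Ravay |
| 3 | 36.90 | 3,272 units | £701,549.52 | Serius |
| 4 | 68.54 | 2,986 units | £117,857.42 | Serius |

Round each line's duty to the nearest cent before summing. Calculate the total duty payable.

£120,688.99

Line 1 (95.03, Ravay, 1,140 kg, £76,163.40):
Base rate for 95.03 is £0.34/kg.
Origin Ravay is the FTA partner but 95.03 is not on the preference list; base rate stands.
Duty = 1,140 × £0.34 = £387.60.
Line 2 (52.44, Ravay, 1,219 kg, £210,801.67):
Base rate for 52.44 is £3.54/kg.
Origin Ravay qualifies under the Velius–Ravay agreement and 52.44 is covered: preferential rate Free applies instead.
Duty = £210,801.67 × 0% = £0.00.
Line 3 (36.90, Serius, 3,272 units, £701,549.52):
Base rate for 36.90 is 7% + £0.74/unit.
Duty = £701,549.52 × 7% + 3,272 × £0.74 = £51,529.75.
Line 4 (68.54, Serius, 2,986 units, £117,857.42):
Base rate for 68.54 is 5% + £3.77/unit.
68.54 has an FTA preferential rate, but origin Serius is not Ravay; base rate stands.
Additional duty on 68.54 from Serius: +43.8%. Applied ad valorem rate: 5% + 43.8% = 48.8%.
Duty = £117,857.42 × 48.8% + 2,986 × £3.77 = £68,771.64.
Total = £387.60 + £0.00 + £51,529.75 + £68,771.64 = £120,688.99.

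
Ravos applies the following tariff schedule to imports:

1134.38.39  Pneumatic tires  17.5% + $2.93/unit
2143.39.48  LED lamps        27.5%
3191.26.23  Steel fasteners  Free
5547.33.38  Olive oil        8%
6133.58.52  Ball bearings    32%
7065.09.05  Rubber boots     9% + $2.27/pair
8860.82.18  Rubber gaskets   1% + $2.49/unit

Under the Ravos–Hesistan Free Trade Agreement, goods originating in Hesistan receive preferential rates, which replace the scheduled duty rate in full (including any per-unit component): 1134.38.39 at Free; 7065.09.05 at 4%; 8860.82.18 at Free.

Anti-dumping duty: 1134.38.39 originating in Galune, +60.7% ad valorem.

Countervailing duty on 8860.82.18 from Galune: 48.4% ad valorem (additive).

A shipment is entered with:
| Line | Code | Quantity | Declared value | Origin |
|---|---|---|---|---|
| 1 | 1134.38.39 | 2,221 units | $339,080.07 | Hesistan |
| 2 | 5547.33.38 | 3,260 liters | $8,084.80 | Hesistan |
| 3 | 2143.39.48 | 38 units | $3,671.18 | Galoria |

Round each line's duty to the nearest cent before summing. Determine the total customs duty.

Line 1 (1134.38.39, Hesistan, 2,221 units, $339,080.07):
Base rate for 1134.38.39 is 17.5% + $2.93/unit.
Origin Hesistan qualifies under the Ravos–Hesistan agreement and 1134.38.39 is covered: preferential rate Free applies instead.
The additional-duty order on 1134.38.39 targets Galune, not Hesistan; it does not apply.
Duty = $339,080.07 × 0% = $0.00.
Line 2 (5547.33.38, Hesistan, 3,260 liters, $8,084.80):
Base rate for 5547.33.38 is 8%.
Origin Hesistan is the FTA partner but 5547.33.38 is not on the preference list; base rate stands.
Duty = $8,084.80 × 8% = $646.78.
Line 3 (2143.39.48, Galoria, 38 units, $3,671.18):
Base rate for 2143.39.48 is 27.5%.
Duty = $3,671.18 × 27.5% = $1,009.57.
Total = $0.00 + $646.78 + $1,009.57 = $1,656.35.

$1,656.35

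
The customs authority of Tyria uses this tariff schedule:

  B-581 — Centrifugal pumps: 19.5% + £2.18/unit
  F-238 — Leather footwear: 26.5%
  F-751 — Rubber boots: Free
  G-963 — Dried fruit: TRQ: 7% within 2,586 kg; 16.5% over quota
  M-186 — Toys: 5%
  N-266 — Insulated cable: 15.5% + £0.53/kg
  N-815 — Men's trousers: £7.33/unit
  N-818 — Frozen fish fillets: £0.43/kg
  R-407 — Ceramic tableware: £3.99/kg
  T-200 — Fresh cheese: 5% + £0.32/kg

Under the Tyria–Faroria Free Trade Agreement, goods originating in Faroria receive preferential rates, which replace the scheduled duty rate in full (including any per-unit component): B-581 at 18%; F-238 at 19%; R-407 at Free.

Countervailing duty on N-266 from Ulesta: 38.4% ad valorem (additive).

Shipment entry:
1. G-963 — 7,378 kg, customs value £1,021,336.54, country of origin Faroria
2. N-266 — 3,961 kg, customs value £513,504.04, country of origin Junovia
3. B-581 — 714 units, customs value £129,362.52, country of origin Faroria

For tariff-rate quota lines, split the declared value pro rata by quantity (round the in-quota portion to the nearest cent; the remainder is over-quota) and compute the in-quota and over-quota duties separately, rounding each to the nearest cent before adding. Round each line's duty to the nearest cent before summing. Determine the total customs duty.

£239,490.14

Line 1 (G-963, Faroria, 7,378 kg, £1,021,336.54):
Code G-963 is under a tariff-rate quota (threshold 2,586 kg). In-quota: 2,586 kg at 7%; over-quota: 4,792 kg at 16.5%.
Pro-rata value split: in-quota = £1,021,336.54 × 2,586/7,378 = £357,979.98; over-quota = £1,021,336.54 − £357,979.98 = £663,356.56.
In-quota duty = £357,979.98 × 7% = £25,058.60. Over-quota duty = £663,356.56 × 16.5% = £109,453.83.
Line duty = £25,058.60 + £109,453.83 = £134,512.43.
Line 2 (N-266, Junovia, 3,961 kg, £513,504.04):
Base rate for N-266 is 15.5% + £0.53/kg.
The additional-duty order on N-266 targets Ulesta, not Junovia; it does not apply.
Duty = £513,504.04 × 15.5% + 3,961 × £0.53 = £81,692.46.
Line 3 (B-581, Faroria, 714 units, £129,362.52):
Base rate for B-581 is 19.5% + £2.18/unit.
Origin Faroria qualifies under the Tyria–Faroria agreement and B-581 is covered: preferential rate 18% applies instead.
Duty = £129,362.52 × 18% = £23,285.25.
Total = £134,512.43 + £81,692.46 + £23,285.25 = £239,490.14.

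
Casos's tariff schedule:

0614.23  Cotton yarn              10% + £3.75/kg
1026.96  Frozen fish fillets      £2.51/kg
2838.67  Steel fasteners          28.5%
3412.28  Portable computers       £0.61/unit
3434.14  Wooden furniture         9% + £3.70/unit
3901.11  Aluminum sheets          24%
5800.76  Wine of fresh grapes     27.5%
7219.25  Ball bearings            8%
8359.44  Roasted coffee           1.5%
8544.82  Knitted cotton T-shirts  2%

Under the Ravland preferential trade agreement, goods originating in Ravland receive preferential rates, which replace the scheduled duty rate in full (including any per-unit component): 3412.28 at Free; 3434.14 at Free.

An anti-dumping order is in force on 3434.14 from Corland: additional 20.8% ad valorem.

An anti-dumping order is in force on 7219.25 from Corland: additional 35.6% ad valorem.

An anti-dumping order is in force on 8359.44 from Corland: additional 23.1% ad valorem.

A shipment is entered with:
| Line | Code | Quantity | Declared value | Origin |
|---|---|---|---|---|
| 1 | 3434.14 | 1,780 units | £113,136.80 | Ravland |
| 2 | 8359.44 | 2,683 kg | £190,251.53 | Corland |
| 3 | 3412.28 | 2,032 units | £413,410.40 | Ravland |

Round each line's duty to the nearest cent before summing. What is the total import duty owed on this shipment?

Line 1 (3434.14, Ravland, 1,780 units, £113,136.80):
Base rate for 3434.14 is 9% + £3.70/unit.
Origin Ravland qualifies under the Casos–Ravland agreement and 3434.14 is covered: preferential rate Free applies instead.
The additional-duty order on 3434.14 targets Corland, not Ravland; it does not apply.
Duty = £113,136.80 × 0% = £0.00.
Line 2 (8359.44, Corland, 2,683 kg, £190,251.53):
Base rate for 8359.44 is 1.5%.
Additional duty on 8359.44 from Corland: +23.1%. Applied ad valorem rate: 1.5% + 23.1% = 24.6%.
Duty = £190,251.53 × 24.6% = £46,801.88.
Line 3 (3412.28, Ravland, 2,032 units, £413,410.40):
Base rate for 3412.28 is £0.61/unit.
Origin Ravland qualifies under the Casos–Ravland agreement and 3412.28 is covered: preferential rate Free applies instead.
Duty = £413,410.40 × 0% = £0.00.
Total = £0.00 + £46,801.88 + £0.00 = £46,801.88.

£46,801.88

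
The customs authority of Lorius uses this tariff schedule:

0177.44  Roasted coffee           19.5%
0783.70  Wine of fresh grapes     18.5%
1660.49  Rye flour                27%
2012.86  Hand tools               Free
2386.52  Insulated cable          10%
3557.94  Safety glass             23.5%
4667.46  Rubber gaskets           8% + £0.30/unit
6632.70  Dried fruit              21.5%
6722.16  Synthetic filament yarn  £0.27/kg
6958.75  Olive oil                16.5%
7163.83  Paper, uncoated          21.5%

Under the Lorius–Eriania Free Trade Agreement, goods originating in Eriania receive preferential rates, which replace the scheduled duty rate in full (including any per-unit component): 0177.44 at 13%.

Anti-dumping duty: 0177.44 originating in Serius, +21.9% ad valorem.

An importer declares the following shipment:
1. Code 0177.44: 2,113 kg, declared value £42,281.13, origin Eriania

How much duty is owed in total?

Line 1 (0177.44, Eriania, 2,113 kg, £42,281.13):
Base rate for 0177.44 is 19.5%.
Origin Eriania qualifies under the Lorius–Eriania agreement and 0177.44 is covered: preferential rate 13% applies instead.
The additional-duty order on 0177.44 targets Serius, not Eriania; it does not apply.
Duty = £42,281.13 × 13% = £5,496.55.

£5,496.55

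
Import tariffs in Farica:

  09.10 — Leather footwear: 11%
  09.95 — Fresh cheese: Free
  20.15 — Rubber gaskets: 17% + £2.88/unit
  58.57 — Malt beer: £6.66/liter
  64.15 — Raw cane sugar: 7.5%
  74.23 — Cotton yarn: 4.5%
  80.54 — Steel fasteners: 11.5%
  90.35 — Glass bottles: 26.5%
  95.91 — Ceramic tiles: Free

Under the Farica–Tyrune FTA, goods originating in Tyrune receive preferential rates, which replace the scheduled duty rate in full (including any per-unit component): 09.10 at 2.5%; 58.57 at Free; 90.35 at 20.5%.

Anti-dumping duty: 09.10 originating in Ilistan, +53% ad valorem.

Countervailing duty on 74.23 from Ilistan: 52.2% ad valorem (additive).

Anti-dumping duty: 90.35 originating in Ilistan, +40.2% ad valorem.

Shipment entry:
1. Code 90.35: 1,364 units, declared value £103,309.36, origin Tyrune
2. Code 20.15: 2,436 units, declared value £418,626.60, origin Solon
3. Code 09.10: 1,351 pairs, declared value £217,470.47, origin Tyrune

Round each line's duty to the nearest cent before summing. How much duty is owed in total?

£104,797.38

Line 1 (90.35, Tyrune, 1,364 units, £103,309.36):
Base rate for 90.35 is 26.5%.
Origin Tyrune qualifies under the Farica–Tyrune agreement and 90.35 is covered: preferential rate 20.5% applies instead.
The additional-duty order on 90.35 targets Ilistan, not Tyrune; it does not apply.
Duty = £103,309.36 × 20.5% = £21,178.42.
Line 2 (20.15, Solon, 2,436 units, £418,626.60):
Base rate for 20.15 is 17% + £2.88/unit.
Duty = £418,626.60 × 17% + 2,436 × £2.88 = £78,182.20.
Line 3 (09.10, Tyrune, 1,351 pairs, £217,470.47):
Base rate for 09.10 is 11%.
Origin Tyrune qualifies under the Farica–Tyrune agreement and 09.10 is covered: preferential rate 2.5% applies instead.
The additional-duty order on 09.10 targets Ilistan, not Tyrune; it does not apply.
Duty = £217,470.47 × 2.5% = £5,436.76.
Total = £21,178.42 + £78,182.20 + £5,436.76 = £104,797.38.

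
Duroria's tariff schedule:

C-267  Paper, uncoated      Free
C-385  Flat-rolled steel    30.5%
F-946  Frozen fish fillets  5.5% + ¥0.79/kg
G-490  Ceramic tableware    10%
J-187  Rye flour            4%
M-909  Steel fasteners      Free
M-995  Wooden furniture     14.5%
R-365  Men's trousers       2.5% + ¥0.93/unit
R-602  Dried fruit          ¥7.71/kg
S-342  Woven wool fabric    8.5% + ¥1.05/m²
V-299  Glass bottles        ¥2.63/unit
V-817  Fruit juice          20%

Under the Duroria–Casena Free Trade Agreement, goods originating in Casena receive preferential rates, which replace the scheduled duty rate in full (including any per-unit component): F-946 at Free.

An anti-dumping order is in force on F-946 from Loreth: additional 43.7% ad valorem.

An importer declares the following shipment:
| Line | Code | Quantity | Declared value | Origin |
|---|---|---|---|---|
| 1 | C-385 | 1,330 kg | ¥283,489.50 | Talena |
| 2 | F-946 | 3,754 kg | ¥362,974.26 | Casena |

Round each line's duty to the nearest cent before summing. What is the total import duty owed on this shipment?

¥86,464.30

Line 1 (C-385, Talena, 1,330 kg, ¥283,489.50):
Base rate for C-385 is 30.5%.
Duty = ¥283,489.50 × 30.5% = ¥86,464.30.
Line 2 (F-946, Casena, 3,754 kg, ¥362,974.26):
Base rate for F-946 is 5.5% + ¥0.79/kg.
Origin Casena qualifies under the Duroria–Casena agreement and F-946 is covered: preferential rate Free applies instead.
The additional-duty order on F-946 targets Loreth, not Casena; it does not apply.
Duty = ¥362,974.26 × 0% = ¥0.00.
Total = ¥86,464.30 + ¥0.00 = ¥86,464.30.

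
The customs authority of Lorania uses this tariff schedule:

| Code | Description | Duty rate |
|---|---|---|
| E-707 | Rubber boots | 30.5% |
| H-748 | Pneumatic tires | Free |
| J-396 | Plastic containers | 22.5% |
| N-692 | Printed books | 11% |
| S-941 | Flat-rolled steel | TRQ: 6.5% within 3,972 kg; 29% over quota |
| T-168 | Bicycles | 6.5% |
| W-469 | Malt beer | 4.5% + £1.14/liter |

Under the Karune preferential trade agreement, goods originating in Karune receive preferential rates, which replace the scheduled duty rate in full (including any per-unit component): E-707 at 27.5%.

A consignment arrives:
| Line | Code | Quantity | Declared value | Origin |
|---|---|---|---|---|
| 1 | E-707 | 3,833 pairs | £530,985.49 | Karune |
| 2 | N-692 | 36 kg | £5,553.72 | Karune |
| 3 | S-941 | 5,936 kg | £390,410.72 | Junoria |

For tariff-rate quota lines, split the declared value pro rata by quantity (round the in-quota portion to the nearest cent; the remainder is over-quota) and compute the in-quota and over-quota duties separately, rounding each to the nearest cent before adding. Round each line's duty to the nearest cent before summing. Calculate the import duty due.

£201,072.38

Line 1 (E-707, Karune, 3,833 pairs, £530,985.49):
Base rate for E-707 is 30.5%.
Origin Karune qualifies under the Lorania–Karune agreement and E-707 is covered: preferential rate 27.5% applies instead.
Duty = £530,985.49 × 27.5% = £146,021.01.
Line 2 (N-692, Karune, 36 kg, £5,553.72):
Base rate for N-692 is 11%.
Origin Karune is the FTA partner but N-692 is not on the preference list; base rate stands.
Duty = £5,553.72 × 11% = £610.91.
Line 3 (S-941, Junoria, 5,936 kg, £390,410.72):
Code S-941 is under a tariff-rate quota (threshold 3,972 kg). In-quota: 3,972 kg at 6.5%; over-quota: 1,964 kg at 29%.
Pro-rata value split: in-quota = £390,410.72 × 3,972/5,936 = £261,238.44; over-quota = £390,410.72 − £261,238.44 = £129,172.28.
In-quota duty = £261,238.44 × 6.5% = £16,980.50. Over-quota duty = £129,172.28 × 29% = £37,459.96.
Line duty = £16,980.50 + £37,459.96 = £54,440.46.
Total = £146,021.01 + £610.91 + £54,440.46 = £201,072.38.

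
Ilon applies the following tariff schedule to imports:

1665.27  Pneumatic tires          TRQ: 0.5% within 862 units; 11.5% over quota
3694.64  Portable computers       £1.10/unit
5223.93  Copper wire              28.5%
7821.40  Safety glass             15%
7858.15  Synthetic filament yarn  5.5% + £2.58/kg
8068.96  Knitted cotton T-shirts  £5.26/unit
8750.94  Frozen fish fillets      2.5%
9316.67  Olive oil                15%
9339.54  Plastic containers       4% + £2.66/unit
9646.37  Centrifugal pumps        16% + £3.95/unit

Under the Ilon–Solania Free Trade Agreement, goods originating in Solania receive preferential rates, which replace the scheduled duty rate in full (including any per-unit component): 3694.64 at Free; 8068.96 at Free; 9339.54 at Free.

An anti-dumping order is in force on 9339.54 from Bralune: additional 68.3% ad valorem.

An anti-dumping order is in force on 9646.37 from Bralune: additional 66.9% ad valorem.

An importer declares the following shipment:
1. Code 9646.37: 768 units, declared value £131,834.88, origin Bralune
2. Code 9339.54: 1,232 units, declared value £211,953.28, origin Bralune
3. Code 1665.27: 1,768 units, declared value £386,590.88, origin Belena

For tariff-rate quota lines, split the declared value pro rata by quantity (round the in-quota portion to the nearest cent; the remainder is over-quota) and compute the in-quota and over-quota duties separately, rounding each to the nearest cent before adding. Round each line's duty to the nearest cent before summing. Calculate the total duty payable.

£292,568.67

Line 1 (9646.37, Bralune, 768 units, £131,834.88):
Base rate for 9646.37 is 16% + £3.95/unit.
Additional duty on 9646.37 from Bralune: +66.9%. Applied ad valorem rate: 16% + 66.9% = 82.9%.
Duty = £131,834.88 × 82.9% + 768 × £3.95 = £112,324.72.
Line 2 (9339.54, Bralune, 1,232 units, £211,953.28):
Base rate for 9339.54 is 4% + £2.66/unit.
9339.54 has an FTA preferential rate, but origin Bralune is not Solania; base rate stands.
Additional duty on 9339.54 from Bralune: +68.3%. Applied ad valorem rate: 4% + 68.3% = 72.3%.
Duty = £211,953.28 × 72.3% + 1,232 × £2.66 = £156,519.34.
Line 3 (1665.27, Belena, 1,768 units, £386,590.88):
Code 1665.27 is under a tariff-rate quota (threshold 862 units). In-quota: 862 units at 0.5%; over-quota: 906 units at 11.5%.
Pro-rata value split: in-quota = £386,590.88 × 862/1,768 = £188,484.92; over-quota = £386,590.88 − £188,484.92 = £198,105.96.
In-quota duty = £188,484.92 × 0.5% = £942.42. Over-quota duty = £198,105.96 × 11.5% = £22,782.19.
Line duty = £942.42 + £22,782.19 = £23,724.61.
Total = £112,324.72 + £156,519.34 + £23,724.61 = £292,568.67.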